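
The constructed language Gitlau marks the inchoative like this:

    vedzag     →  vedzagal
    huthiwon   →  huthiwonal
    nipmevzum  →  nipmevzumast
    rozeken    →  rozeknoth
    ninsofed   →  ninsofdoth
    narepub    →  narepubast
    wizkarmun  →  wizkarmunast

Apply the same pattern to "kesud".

kesudast

rozeken and wizkarmun both end in -n yet inflect differently (rozeknoth, wizkarmunast), so the final letter is not what conditions the rule; the last vowel is.
"kesud" has last vowel 'u'. The stems whose last vowel is 'u' (wizkarmun → wizkarmunast, narepub → narepubast, nipmevzum → nipmevzumast) add -ast.
So kesud → kesudast.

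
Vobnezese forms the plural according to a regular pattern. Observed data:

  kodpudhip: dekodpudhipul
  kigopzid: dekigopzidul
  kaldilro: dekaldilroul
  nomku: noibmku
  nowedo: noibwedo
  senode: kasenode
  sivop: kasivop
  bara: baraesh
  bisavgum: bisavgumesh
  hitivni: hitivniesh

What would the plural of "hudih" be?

hudihesh

kaldilro and nowedo both end in -o yet inflect differently (dekaldilroul, noibwedo), so the final letter is not what conditions the rule; the first letter is.
"hudih" begins with h-. The one such stem in the data (hitivni → hitivniesh) adds -esh, so the same rule applies.
So hudih → hudihesh.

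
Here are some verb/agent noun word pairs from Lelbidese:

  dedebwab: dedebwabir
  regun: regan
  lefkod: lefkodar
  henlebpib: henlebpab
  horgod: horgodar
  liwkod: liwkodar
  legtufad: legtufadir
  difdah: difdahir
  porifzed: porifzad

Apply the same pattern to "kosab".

kosabir

"kosab" has last vowel 'a'. The stems whose last vowel is 'a' (difdah → difdahir, legtufad → legtufadir, dedebwab → dedebwabir) add -ir.
The other patterns: stems whose last vowel is 'o' add -ar; stems whose last vowel is 'e', 'i' or 'u' change the last vowel to 'a'.
So kosab → kosabir.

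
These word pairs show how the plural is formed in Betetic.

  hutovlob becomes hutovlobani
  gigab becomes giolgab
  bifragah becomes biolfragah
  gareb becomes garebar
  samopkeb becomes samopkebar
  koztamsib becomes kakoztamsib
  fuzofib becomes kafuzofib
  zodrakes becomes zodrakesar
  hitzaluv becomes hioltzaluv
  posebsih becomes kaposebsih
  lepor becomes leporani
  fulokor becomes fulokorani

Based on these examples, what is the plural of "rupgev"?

gareb and hutovlob both end in -b yet inflect differently (garebar, hutovlobani), so the final letter is not what conditions the rule; the last vowel is.
"rupgev" has last vowel 'e'. The stems whose last vowel is 'e' (zodrakes → zodrakesar, gareb → garebar, samopkeb → samopkebar) add -ar.
So rupgev → rupgevar.

rupgevar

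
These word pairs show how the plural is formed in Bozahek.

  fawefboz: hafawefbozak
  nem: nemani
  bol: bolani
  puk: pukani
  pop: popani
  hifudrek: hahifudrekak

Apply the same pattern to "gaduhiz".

hagaduhizak

"gaduhiz" has 3 vowels. The stems with 3 vowels (hifudrek → hahifudrekak, fawefboz → hafawefbozak) add ha- … -ak around the stem.
So gaduhiz → hagaduhizak.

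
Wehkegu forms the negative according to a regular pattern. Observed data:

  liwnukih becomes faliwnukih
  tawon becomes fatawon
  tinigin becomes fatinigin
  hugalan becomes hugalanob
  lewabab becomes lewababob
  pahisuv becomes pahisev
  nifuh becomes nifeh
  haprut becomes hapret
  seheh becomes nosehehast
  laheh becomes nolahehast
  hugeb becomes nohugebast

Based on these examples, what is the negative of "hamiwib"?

tawon and hugalan both end in -n yet inflect differently (fatawon, hugalanob), so the final letter is not what conditions the rule; the last vowel is.
"hamiwib" has last vowel 'i'. The stems whose last vowel is 'i' (liwnukih → faliwnukih, tinigin → fatinigin) add the prefix fa-.
The other patterns: stems whose last vowel is 'a' add -ob; stems whose last vowel is 'u' change the last vowel to 'e'; stems whose last vowel is 'e' add no- … -ast around the stem.
So hamiwib → fahamiwib.

fahamiwib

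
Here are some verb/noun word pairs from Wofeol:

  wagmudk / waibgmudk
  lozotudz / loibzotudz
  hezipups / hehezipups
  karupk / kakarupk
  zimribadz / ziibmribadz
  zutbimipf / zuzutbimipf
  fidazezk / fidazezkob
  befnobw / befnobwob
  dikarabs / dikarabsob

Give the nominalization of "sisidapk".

sisisidapk

wagmudk and karupk both end in -k yet inflect differently (waibgmudk, kakarupk), so the final letter is not what conditions the rule; the second-to-last letter is.
"sisidapk" has second-to-last letter 'p'. The stems whose second-to-last letter is 'p' (karupk → kakarupk, zutbimipf → zuzutbimipf, hezipups → hehezipups) repeat the first consonant+vowel as a prefix.
So sisidapk → sisisidapk.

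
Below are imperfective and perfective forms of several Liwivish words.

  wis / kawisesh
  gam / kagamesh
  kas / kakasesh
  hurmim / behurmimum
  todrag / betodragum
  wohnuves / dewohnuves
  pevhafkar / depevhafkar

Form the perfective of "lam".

"lam" has 1 vowel. The stems with 1 vowel (wis → kawisesh, gam → kagamesh, kas → kakasesh) add ka- … -esh around the stem.
So lam → kalamesh.

kalamesh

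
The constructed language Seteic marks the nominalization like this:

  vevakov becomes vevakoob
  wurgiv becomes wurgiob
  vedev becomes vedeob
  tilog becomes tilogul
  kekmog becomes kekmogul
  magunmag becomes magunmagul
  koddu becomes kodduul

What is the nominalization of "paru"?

paruul

vevakov and tilog both have last vowel 'o' yet inflect differently (vevakoob, tilogul), so the last vowel is not what conditions the rule; the final letter is.
"paru" ends in -u. The one such stem in the data (koddu → kodduul) adds -ul, so the same rule applies.
So paru → paruul.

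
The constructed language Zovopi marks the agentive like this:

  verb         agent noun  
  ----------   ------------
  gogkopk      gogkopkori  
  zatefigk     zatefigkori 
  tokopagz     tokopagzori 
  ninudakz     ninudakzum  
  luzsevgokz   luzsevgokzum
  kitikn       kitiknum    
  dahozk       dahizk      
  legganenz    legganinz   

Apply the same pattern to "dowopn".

tokopagz and ninudakz both end in -z yet inflect differently (tokopagzori, ninudakzum), so the final letter is not what conditions the rule; the second-to-last letter is.
"dowopn" has second-to-last letter 'p'. The one such stem in the data (gogkopk → gogkopkori) adds -ori, so the same rule applies.
So dowopn → dowopnori.

dowopnori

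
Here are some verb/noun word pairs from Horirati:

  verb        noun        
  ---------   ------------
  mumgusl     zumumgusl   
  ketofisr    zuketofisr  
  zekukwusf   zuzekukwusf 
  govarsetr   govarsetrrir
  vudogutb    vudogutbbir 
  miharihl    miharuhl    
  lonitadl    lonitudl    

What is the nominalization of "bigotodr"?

bigotudr

ketofisr and govarsetr both end in -r yet inflect differently (zuketofisr, govarsetrrir), so the final letter is not what conditions the rule; the second-to-last letter is.
"bigotodr" has second-to-last letter 'd'. The one such stem in the data (lonitadl → lonitudl) changes the last vowel to 'u' (as does miharihl), so the same rule applies.
So bigotodr → bigotudr.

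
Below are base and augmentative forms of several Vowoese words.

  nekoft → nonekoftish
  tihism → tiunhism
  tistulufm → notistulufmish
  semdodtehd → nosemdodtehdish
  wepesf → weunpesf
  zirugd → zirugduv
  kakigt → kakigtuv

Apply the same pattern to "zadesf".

zaundesf

tihism and tistulufm both end in -m yet inflect differently (tiunhism, notistulufmish), so the final letter is not what conditions the rule; the second-to-last letter is.
"zadesf" has second-to-last letter 's'. The stems whose second-to-last letter is 's' (tihism → tiunhism, wepesf → weunpesf) insert -un- after the first vowel.
So zadesf → zaundesf.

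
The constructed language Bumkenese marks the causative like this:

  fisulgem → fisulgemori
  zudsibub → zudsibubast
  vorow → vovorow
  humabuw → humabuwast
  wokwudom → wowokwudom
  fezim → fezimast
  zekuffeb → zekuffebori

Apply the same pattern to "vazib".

humabuw and vorow both end in -w yet inflect differently (humabuwast, vovorow), so the final letter is not what conditions the rule; the last vowel is.
"vazib" has last vowel 'i'. The one such stem in the data (fezim → fezimast) adds -ast, so the same rule applies.
So vazib → vazibast.

vazibast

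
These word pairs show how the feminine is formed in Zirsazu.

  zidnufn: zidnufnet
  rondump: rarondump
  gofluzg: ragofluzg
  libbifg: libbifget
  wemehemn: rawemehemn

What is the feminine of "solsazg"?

rasolsazg

"solsazg" has second-to-last letter 'z'. The one such stem in the data (gofluzg → ragofluzg) adds the prefix ra-, so the same rule applies.
The other pattern: stems whose second-to-last letter is 'f' add -et.
So solsazg → rasolsazg.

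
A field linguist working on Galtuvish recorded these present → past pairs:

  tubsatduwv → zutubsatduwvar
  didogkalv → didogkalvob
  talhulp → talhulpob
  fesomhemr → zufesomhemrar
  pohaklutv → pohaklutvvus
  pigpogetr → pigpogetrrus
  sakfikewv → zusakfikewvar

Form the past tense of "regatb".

regatbbus

didogkalv and pohaklutv both end in -v yet inflect differently (didogkalvob, pohaklutvvus), so the final letter is not what conditions the rule; the second-to-last letter is.
"regatb" has second-to-last letter 't'. The stems whose second-to-last letter is 't' (pohaklutv → pohaklutvvus, pigpogetr → pigpogetrrus) double the final consonant and add -us.
The other patterns: stems whose second-to-last letter is 'l' add -ob; stems whose second-to-last letter is 'm' or 'w' add zu- … -ar around the stem.
So regatb → regatbbus.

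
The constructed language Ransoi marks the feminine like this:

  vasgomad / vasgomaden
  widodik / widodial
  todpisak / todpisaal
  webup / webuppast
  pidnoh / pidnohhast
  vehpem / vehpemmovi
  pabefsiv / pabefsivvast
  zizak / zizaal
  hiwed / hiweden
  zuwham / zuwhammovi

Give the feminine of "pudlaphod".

pudlaphoden

todpisak and zuwham both have last vowel 'a' yet inflect differently (todpisaal, zuwhammovi), so the last vowel is not what conditions the rule; the final letter is.
"pudlaphod" ends in -d. The stems ending in -d (vasgomad → vasgomaden, hiwed → hiweden) add -en.
So pudlaphod → pudlaphoden.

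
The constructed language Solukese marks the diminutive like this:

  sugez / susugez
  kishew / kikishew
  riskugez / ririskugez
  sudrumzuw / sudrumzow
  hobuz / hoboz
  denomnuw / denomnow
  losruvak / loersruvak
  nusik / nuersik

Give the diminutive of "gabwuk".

gabwok

kishew and sudrumzuw both end in -w yet inflect differently (kikishew, sudrumzow), so the final letter is not what conditions the rule; the last vowel is.
"gabwuk" has last vowel 'u'. The stems whose last vowel is 'u' (sudrumzuw → sudrumzow, hobuz → hoboz, denomnuw → denomnow) change the last vowel to 'o'.
So gabwuk → gabwok.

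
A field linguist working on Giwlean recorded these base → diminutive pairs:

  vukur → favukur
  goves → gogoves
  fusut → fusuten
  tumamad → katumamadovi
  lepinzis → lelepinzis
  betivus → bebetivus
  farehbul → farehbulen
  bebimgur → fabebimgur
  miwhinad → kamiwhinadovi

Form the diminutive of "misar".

betivus and vukur both have last vowel 'u' yet inflect differently (bebetivus, favukur), so the last vowel is not what conditions the rule; the final letter is.
"misar" ends in -r. The stems ending in -r (vukur → favukur, bebimgur → fabebimgur) add the prefix fa-.
So misar → famisar.

famisar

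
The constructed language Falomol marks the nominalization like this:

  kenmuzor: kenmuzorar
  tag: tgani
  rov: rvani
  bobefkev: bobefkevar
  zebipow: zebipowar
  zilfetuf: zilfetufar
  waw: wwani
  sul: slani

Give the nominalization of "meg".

mgani

zebipow and waw both end in -w yet inflect differently (zebipowar, wwani), so the final letter is not what conditions the rule; the number of vowels is.
"meg" has 1 vowel. The stems with 1 vowel (waw → wwani, rov → rvani, sul → slani) delete the last vowel and add -ani.
So meg → mgani.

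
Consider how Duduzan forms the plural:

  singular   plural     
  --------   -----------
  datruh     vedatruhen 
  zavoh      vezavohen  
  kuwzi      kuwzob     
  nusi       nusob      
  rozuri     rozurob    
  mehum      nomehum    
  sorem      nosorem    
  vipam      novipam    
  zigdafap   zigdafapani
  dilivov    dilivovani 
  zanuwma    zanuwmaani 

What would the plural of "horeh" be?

"horeh" ends in -h. The stems ending in -h (datruh → vedatruhen, zavoh → vezavohen) add ve- … -en around the stem.
The other patterns: stems ending in -i drop the final letter and add -ob; stems ending in -m add the prefix no-; stems ending in -a, -p or -v add -ani.
So horeh → vehorehen.

vehorehen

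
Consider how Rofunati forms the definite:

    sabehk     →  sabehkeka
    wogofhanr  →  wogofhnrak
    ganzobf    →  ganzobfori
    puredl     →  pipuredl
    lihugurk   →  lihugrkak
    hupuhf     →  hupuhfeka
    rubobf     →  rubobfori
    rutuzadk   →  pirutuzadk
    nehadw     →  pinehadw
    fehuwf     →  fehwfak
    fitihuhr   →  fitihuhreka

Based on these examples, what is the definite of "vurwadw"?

sabehk and rutuzadk both end in -k yet inflect differently (sabehkeka, pirutuzadk), so the final letter is not what conditions the rule; the second-to-last letter is.
"vurwadw" has second-to-last letter 'd'. The stems whose second-to-last letter is 'd' (puredl → pipuredl, rutuzadk → pirutuzadk, nehadw → pinehadw) add the prefix pi-.
The other patterns: stems whose second-to-last letter is 'h' add -eka; stems whose second-to-last letter is 'b' add -ori; stems whose second-to-last letter is 'n', 'r' or 'w' delete the last vowel and add -ak.
So vurwadw → pivurwadw.

pivurwadw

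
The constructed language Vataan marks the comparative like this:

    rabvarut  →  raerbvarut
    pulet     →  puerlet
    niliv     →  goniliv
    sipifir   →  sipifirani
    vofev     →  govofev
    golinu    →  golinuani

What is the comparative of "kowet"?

vofev and pulet both have last vowel 'e' yet inflect differently (govofev, puerlet), so the last vowel is not what conditions the rule; the final letter is.
"kowet" ends in -t. The stems ending in -t (rabvarut → raerbvarut, pulet → puerlet) insert -er- after the first vowel.
The other patterns: stems ending in -v add the prefix go-; stems ending in -r or -u add -ani.
So kowet → koerwet.

koerwet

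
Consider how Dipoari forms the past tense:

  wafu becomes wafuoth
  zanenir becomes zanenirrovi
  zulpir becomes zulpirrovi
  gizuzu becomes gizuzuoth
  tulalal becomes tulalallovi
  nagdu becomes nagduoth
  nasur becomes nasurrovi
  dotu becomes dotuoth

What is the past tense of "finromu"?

finromuoth

nagdu and nasur both have last vowel 'u' yet inflect differently (nagduoth, nasurrovi), so the last vowel is not what conditions the rule; the final letter is.
"finromu" ends in -u. The stems ending in -u (nagdu → nagduoth, dotu → dotuoth, wafu → wafuoth) add -oth.
The other pattern: stems ending in -l or -r double the final consonant and add -ovi.
So finromu → finromuoth.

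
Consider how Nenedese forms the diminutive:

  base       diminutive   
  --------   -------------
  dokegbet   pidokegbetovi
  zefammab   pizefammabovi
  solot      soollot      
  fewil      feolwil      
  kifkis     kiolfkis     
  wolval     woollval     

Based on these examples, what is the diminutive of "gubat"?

dokegbet and solot both end in -t yet inflect differently (pidokegbetovi, soollot), so the final letter is not what conditions the rule; the number of vowels is.
"gubat" has 2 vowels. The stems with 2 vowels (solot → soollot, fewil → feolwil, kifkis → kiolfkis) insert -ol- after the first vowel.
The other pattern: stems with 3 vowels add pi- … -ovi around the stem.
So gubat → guolbat.

guolbat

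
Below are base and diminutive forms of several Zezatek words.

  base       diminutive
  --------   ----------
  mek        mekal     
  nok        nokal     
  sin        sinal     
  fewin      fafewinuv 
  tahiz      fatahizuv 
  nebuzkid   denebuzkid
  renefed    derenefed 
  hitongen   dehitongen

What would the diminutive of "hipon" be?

fahiponuv

sin and fewin both end in -n yet inflect differently (sinal, fafewinuv), so the final letter is not what conditions the rule; the number of vowels is.
"hipon" has 2 vowels. The stems with 2 vowels (fewin → fafewinuv, tahiz → fatahizuv) add fa- … -uv around the stem.
So hipon → fahiponuv.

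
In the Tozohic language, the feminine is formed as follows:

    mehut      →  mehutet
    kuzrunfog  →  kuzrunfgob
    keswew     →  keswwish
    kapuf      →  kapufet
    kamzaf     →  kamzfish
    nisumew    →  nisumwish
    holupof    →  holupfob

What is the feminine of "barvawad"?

barvawdish

"barvawad" has last vowel 'a'. The one such stem in the data (kamzaf → kamzfish) deletes the last vowel and adds -ish (as do nisumew, keswew), so the same rule applies.
So barvawad → barvawdish.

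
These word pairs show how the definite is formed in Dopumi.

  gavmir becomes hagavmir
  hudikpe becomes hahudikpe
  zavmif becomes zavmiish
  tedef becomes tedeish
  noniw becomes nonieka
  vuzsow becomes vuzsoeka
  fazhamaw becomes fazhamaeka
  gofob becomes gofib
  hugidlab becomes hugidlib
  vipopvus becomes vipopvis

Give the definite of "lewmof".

gavmir and zavmif both have last vowel 'i' yet inflect differently (hagavmir, zavmiish), so the last vowel is not what conditions the rule; the final letter is.
"lewmof" ends in -f. The stems ending in -f (zavmif → zavmiish, tedef → tedeish) drop the final letter and add -ish.
So lewmof → lewmoish.

lewmoish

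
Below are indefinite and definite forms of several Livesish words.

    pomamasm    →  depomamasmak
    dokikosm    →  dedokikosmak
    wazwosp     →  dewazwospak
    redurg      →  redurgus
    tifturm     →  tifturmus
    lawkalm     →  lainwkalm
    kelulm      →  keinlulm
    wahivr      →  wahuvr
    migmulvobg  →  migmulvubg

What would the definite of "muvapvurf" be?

"muvapvurf" has second-to-last letter 'r'. The stems whose second-to-last letter is 'r' (redurg → redurgus, tifturm → tifturmus) add -us.
The other patterns: stems whose second-to-last letter is 's' add de- … -ak around the stem; stems whose second-to-last letter is 'l' insert -in- after the first vowel; stems whose second-to-last letter is 'b' or 'v' change the last vowel to 'u'.
So muvapvurf → muvapvurfus.

muvapvurfus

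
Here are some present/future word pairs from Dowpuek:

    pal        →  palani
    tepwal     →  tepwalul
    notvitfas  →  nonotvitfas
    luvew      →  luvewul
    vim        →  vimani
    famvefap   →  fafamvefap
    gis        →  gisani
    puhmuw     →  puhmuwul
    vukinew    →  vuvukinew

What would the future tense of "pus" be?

pusani

pal and tepwal both end in -l yet inflect differently (palani, tepwalul), so the final letter is not what conditions the rule; the number of vowels is.
"pus" has 1 vowel. The stems with 1 vowel (gis → gisani, vim → vimani, pal → palani) add -ani.
The other patterns: stems with 2 vowels add -ul; stems with 3 vowels repeat the first consonant+vowel as a prefix.
So pus → pusani.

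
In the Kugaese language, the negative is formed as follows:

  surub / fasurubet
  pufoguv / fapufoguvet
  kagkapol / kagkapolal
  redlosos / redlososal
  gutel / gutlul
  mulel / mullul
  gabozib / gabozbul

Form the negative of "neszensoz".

neszensozal

"neszensoz" has last vowel 'o'. The stems whose last vowel is 'o' (kagkapol → kagkapolal, redlosos → redlososal) add -al.
The other patterns: stems whose last vowel is 'u' add fa- … -et around the stem; stems whose last vowel is 'e' or 'i' delete the last vowel and add -ul.
So neszensoz → neszensozal.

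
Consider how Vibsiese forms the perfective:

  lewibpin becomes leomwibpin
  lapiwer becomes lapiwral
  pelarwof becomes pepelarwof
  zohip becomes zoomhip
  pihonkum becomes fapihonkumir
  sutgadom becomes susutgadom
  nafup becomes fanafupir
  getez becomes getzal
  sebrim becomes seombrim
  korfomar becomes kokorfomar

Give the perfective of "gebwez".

gebwzal

korfomar and lapiwer both end in -r yet inflect differently (kokorfomar, lapiwral), so the final letter is not what conditions the rule; the last vowel is.
"gebwez" has last vowel 'e'. The stems whose last vowel is 'e' (getez → getzal, lapiwer → lapiwral) delete the last vowel and add -al.
So gebwez → gebwzal.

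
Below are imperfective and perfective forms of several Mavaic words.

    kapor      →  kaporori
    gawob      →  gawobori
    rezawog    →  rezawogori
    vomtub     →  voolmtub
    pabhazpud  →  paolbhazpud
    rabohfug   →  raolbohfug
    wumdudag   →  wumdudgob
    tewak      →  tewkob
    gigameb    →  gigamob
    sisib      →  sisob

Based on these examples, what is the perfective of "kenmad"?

kenmdob

gawob and vomtub both end in -b yet inflect differently (gawobori, voolmtub), so the final letter is not what conditions the rule; the last vowel is.
"kenmad" has last vowel 'a'. The stems whose last vowel is 'a' (wumdudag → wumdudgob, tewak → tewkob) delete the last vowel and add -ob.
The other patterns: stems whose last vowel is 'o' add -ori; stems whose last vowel is 'u' insert -ol- after the first vowel; stems whose last vowel is 'e' or 'i' change the last vowel to 'o'.
So kenmad → kenmdob.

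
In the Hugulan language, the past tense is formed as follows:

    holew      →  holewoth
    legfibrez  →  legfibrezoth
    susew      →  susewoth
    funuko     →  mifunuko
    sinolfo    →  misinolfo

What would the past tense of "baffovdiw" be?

"baffovdiw" ends in a consonant. The stems ending in a consonant (holew → holewoth, legfibrez → legfibrezoth, susew → susewoth) add -oth.
The other pattern: stems ending in a vowel add the prefix mi-.
So baffovdiw → baffovdiwoth.

baffovdiwoth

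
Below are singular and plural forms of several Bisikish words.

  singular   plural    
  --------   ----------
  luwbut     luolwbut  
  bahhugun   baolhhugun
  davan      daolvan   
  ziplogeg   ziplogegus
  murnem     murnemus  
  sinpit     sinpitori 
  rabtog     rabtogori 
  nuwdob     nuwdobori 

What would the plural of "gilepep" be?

"gilepep" has last vowel 'e'. The stems whose last vowel is 'e' (ziplogeg → ziplogegus, murnem → murnemus) add -us.
The other patterns: stems whose last vowel is 'a' or 'u' insert -ol- after the first vowel; stems whose last vowel is 'i' or 'o' add -ori.
So gilepep → gilepepus.

gilepepus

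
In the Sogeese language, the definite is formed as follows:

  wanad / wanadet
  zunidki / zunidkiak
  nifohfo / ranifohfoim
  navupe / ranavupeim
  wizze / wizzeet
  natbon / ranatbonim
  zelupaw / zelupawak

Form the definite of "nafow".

ranafowim

"nafow" begins with n-. The stems beginning with n- (natbon → ranatbonim, nifohfo → ranifohfoim, navupe → ranavupeim) add ra- … -im around the stem.
So nafow → ranafowim.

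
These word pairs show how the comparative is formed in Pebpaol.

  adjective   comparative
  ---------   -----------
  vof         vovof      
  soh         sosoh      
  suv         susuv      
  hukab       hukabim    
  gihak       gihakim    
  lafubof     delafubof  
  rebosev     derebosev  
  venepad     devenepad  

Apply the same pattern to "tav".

vof and lafubof both end in -f yet inflect differently (vovof, delafubof), so the final letter is not what conditions the rule; the number of vowels is.
"tav" has 1 vowel. The stems with 1 vowel (vof → vovof, soh → sosoh, suv → susuv) repeat the first consonant+vowel as a prefix.
So tav → tatav.

tatav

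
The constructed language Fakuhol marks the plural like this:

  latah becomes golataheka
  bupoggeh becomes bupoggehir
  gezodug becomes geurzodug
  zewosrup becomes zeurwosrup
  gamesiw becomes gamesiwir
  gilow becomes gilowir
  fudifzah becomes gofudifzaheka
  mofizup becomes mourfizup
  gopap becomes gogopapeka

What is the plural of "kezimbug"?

zewosrup and gopap both end in -p yet inflect differently (zeurwosrup, gogopapeka), so the final letter is not what conditions the rule; the last vowel is.
"kezimbug" has last vowel 'u'. The stems whose last vowel is 'u' (zewosrup → zeurwosrup, mofizup → mourfizup, gezodug → geurzodug) insert -ur- after the first vowel.
So kezimbug → keurzimbug.

keurzimbug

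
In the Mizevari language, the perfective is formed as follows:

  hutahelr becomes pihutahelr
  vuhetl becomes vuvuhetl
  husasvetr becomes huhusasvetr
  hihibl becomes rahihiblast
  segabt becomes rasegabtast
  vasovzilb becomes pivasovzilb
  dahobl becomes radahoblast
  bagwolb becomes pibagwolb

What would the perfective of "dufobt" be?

radufobtast

hutahelr and husasvetr both end in -r yet inflect differently (pihutahelr, huhusasvetr), so the final letter is not what conditions the rule; the second-to-last letter is.
"dufobt" has second-to-last letter 'b'. The stems whose second-to-last letter is 'b' (hihibl → rahihiblast, dahobl → radahoblast, segabt → rasegabtast) add ra- … -ast around the stem.
So dufobt → radufobtast.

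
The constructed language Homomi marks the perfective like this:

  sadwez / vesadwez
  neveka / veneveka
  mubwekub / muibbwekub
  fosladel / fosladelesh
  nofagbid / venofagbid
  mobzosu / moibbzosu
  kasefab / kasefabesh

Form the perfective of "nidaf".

"nidaf" begins with n-. The stems beginning with n- (nofagbid → venofagbid, neveka → veneveka) add the prefix ve-.
So nidaf → venidaf.

venidaf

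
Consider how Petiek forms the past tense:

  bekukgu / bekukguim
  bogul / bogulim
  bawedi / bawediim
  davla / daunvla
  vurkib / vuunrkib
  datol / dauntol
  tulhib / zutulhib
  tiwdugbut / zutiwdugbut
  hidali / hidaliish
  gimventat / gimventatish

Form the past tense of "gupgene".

bogul and datol both end in -l yet inflect differently (bogulim, dauntol), so the final letter is not what conditions the rule; the first letter is.
"gupgene" begins with g-. The one such stem in the data (gimventat → gimventatish) adds -ish, so the same rule applies.
So gupgene → gupgeneish.

gupgeneish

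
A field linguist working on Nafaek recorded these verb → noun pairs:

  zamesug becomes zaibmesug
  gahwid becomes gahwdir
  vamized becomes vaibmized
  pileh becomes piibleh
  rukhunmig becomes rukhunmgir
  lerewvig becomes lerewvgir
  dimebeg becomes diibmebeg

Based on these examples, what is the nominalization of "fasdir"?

fasdrir

lerewvig and zamesug both end in -g yet inflect differently (lerewvgir, zaibmesug), so the final letter is not what conditions the rule; the last vowel is.
"fasdir" has last vowel 'i'. The stems whose last vowel is 'i' (lerewvig → lerewvgir, rukhunmig → rukhunmgir, gahwid → gahwdir) delete the last vowel and add -ir.
So fasdir → fasdrir.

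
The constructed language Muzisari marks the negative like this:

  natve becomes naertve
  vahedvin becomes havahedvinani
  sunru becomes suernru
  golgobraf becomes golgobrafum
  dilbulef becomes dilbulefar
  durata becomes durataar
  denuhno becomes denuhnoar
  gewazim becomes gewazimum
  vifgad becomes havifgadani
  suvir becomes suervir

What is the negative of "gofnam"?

gofnamum

golgobraf and dilbulef both end in -f yet inflect differently (golgobrafum, dilbulefar), so the final letter is not what conditions the rule; the first letter is.
"gofnam" begins with g-. The stems beginning with g- (gewazim → gewazimum, golgobraf → golgobrafum) add -um.
The other patterns: stems beginning with d- add -ar; stems beginning with v- add ha- … -ani around the stem; stems beginning with n- or s- insert -er- after the first vowel.
So gofnam → gofnamum.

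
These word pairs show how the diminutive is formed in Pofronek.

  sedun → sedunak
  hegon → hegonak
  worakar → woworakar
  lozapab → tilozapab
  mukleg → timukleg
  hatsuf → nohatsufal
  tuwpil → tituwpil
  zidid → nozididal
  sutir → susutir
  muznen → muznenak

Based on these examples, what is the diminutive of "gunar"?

gugunar

hatsuf and sedun both have last vowel 'u' yet inflect differently (nohatsufal, sedunak), so the last vowel is not what conditions the rule; the final letter is.
"gunar" ends in -r. The stems ending in -r (worakar → woworakar, sutir → susutir) repeat the first consonant+vowel as a prefix.
The other patterns: stems ending in -d or -f add no- … -al around the stem; stems ending in -n add -ak; stems ending in -b, -g or -l add the prefix ti-.
So gunar → gugunar.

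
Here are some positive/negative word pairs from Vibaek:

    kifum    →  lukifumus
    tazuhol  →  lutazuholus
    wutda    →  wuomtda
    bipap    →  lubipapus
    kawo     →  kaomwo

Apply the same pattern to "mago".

wutda and bipap both have last vowel 'a' yet inflect differently (wuomtda, lubipapus), so the last vowel is not what conditions the rule; whether the stem ends in a vowel or a consonant is.
"mago" ends in a vowel. The stems ending in a vowel (wutda → wuomtda, kawo → kaomwo) insert -om- after the first vowel.
So mago → maomgo.

maomgo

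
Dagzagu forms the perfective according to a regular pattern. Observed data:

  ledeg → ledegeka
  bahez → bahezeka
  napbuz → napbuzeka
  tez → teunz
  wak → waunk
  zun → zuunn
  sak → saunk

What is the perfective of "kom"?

kounm

bahez and tez both end in -z yet inflect differently (bahezeka, teunz), so the final letter is not what conditions the rule; the number of vowels is.
"kom" has 1 vowel. The stems with 1 vowel (tez → teunz, wak → waunk, zun → zuunn) insert -un- after the first vowel.
So kom → kounm.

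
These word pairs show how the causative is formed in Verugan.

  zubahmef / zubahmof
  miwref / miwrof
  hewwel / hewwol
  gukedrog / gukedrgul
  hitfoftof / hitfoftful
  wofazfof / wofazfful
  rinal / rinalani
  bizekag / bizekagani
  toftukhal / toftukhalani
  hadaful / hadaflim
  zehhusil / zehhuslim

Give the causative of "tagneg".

tagnog

"tagneg" has last vowel 'e'. The stems whose last vowel is 'e' (zubahmef → zubahmof, miwref → miwrof, hewwel → hewwol) change the last vowel to 'o'.
So tagneg → tagnog.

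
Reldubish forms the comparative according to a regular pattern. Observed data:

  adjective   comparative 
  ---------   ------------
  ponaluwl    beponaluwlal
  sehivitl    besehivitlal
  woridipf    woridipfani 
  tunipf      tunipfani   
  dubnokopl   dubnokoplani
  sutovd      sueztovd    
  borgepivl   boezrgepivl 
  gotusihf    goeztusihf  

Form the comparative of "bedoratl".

"bedoratl" has second-to-last letter 't'. The one such stem in the data (sehivitl → besehivitlal) adds be- … -al around the stem, so the same rule applies.
So bedoratl → bebedoratlal.

bebedoratlal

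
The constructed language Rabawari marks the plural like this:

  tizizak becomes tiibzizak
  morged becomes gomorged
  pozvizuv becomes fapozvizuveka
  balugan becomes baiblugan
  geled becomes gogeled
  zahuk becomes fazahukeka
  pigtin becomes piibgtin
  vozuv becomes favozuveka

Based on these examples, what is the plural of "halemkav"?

zahuk and tizizak both end in -k yet inflect differently (fazahukeka, tiibzizak), so the final letter is not what conditions the rule; the last vowel is.
"halemkav" has last vowel 'a'. The stems whose last vowel is 'a' (balugan → baiblugan, tizizak → tiibzizak) insert -ib- after the first vowel.
The other patterns: stems whose last vowel is 'e' add the prefix go-; stems whose last vowel is 'u' add fa- … -eka around the stem.
So halemkav → haiblemkav.

haiblemkav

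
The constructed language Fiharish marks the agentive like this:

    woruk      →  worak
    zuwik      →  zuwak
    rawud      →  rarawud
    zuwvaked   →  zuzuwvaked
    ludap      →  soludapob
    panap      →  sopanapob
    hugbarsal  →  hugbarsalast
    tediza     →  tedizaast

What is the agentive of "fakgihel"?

fakgihelast

woruk and rawud both have last vowel 'u' yet inflect differently (worak, rarawud), so the last vowel is not what conditions the rule; the final letter is.
"fakgihel" ends in -l. The one such stem in the data (hugbarsal → hugbarsalast) adds -ast, so the same rule applies.
The other patterns: stems ending in -k change the last vowel to 'a'; stems ending in -d repeat the first consonant+vowel as a prefix; stems ending in -p add so- … -ob around the stem.
So fakgihel → fakgihelast.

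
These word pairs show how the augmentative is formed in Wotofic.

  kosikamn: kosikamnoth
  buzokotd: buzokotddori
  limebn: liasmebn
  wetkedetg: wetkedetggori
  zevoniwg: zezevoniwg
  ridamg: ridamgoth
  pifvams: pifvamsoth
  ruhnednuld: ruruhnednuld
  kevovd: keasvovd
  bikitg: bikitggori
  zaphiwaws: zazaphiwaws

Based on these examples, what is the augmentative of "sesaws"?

sesesaws

buzokotd and ruhnednuld both end in -d yet inflect differently (buzokotddori, ruruhnednuld), so the final letter is not what conditions the rule; the second-to-last letter is.
"sesaws" has second-to-last letter 'w'. The stems whose second-to-last letter is 'w' (zevoniwg → zezevoniwg, zaphiwaws → zazaphiwaws) repeat the first consonant+vowel as a prefix.
The other patterns: stems whose second-to-last letter is 't' double the final consonant and add -ori; stems whose second-to-last letter is 'm' add -oth; stems whose second-to-last letter is 'b' or 'v' insert -as- after the first vowel.
So sesaws → sesesaws.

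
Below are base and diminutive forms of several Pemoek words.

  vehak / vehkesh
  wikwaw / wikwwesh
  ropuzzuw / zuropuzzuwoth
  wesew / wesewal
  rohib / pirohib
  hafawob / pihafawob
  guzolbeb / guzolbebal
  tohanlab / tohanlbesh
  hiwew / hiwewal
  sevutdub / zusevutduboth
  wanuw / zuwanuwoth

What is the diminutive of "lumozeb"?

"lumozeb" has last vowel 'e'. The stems whose last vowel is 'e' (hiwew → hiwewal, guzolbeb → guzolbebal, wesew → wesewal) add -al.
The other patterns: stems whose last vowel is 'a' delete the last vowel and add -esh; stems whose last vowel is 'u' add zu- … -oth around the stem; stems whose last vowel is 'i' or 'o' add the prefix pi-.
So lumozeb → lumozebal.

lumozebal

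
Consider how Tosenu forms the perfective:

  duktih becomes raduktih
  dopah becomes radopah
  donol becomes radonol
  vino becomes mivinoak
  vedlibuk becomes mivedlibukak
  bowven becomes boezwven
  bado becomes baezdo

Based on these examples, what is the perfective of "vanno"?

mivannoak

vino and bado both end in -o yet inflect differently (mivinoak, baezdo), so the final letter is not what conditions the rule; the first letter is.
"vanno" begins with v-. The stems beginning with v- (vino → mivinoak, vedlibuk → mivedlibukak) add mi- … -ak around the stem.
The other patterns: stems beginning with d- add the prefix ra-; stems beginning with b- insert -ez- after the first vowel.
So vanno → mivannoak.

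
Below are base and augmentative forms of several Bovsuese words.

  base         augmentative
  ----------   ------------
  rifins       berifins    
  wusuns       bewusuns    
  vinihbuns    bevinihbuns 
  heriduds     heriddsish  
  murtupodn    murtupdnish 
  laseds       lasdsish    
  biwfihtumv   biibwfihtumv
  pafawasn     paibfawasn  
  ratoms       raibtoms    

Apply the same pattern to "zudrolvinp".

bezudrolvinp

rifins and heriduds both end in -s yet inflect differently (berifins, heriddsish), so the final letter is not what conditions the rule; the second-to-last letter is.
"zudrolvinp" has second-to-last letter 'n'. The stems whose second-to-last letter is 'n' (rifins → berifins, wusuns → bewusuns, vinihbuns → bevinihbuns) add the prefix be-.
The other patterns: stems whose second-to-last letter is 'd' delete the last vowel and add -ish; stems whose second-to-last letter is 'm' or 's' insert -ib- after the first vowel.
So zudrolvinp → bezudrolvinp.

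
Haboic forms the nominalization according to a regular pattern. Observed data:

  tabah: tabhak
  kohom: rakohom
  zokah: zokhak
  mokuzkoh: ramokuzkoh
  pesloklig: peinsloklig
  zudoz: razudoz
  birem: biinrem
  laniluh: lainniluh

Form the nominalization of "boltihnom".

mokuzkoh and tabah both end in -h yet inflect differently (ramokuzkoh, tabhak), so the final letter is not what conditions the rule; the last vowel is.
"boltihnom" has last vowel 'o'. The stems whose last vowel is 'o' (kohom → rakohom, zudoz → razudoz, mokuzkoh → ramokuzkoh) add the prefix ra-.
So boltihnom → raboltihnom.

raboltihnom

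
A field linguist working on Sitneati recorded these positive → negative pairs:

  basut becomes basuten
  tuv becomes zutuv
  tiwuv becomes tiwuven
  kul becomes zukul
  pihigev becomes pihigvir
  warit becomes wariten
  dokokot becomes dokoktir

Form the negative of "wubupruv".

tuv and tiwuv both end in -v yet inflect differently (zutuv, tiwuven), so the final letter is not what conditions the rule; the number of vowels is.
"wubupruv" has 3 vowels. The stems with 3 vowels (pihigev → pihigvir, dokokot → dokoktir) delete the last vowel and add -ir.
The other patterns: stems with 1 vowel add the prefix zu-; stems with 2 vowels add -en.
So wubupruv → wubuprvir.

wubuprvir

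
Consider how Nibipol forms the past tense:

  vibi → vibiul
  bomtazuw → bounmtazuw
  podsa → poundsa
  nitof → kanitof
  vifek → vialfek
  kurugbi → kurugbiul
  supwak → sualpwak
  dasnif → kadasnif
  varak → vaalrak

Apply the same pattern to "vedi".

vediul

"vedi" ends in -i. The stems ending in -i (kurugbi → kurugbiul, vibi → vibiul) add -ul.
The other patterns: stems ending in -a or -w insert -un- after the first vowel; stems ending in -k insert -al- after the first vowel; stems ending in -f add the prefix ka-.
So vedi → vediul.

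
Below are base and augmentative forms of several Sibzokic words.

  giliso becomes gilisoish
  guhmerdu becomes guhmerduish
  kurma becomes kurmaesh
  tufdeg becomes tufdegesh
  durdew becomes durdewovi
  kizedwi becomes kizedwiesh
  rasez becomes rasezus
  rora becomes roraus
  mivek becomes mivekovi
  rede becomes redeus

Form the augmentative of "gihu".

gihuish

rora and kurma both end in -a yet inflect differently (roraus, kurmaesh), so the final letter is not what conditions the rule; the first letter is.
"gihu" begins with g-. The stems beginning with g- (giliso → gilisoish, guhmerdu → guhmerduish) add -ish.
So gihu → gihuish.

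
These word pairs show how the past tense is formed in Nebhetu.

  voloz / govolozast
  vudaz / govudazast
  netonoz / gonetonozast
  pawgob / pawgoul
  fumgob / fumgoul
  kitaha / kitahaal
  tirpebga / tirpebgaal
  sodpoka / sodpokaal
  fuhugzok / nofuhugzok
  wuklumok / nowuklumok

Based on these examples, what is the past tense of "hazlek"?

nohazlek

voloz and pawgob both have last vowel 'o' yet inflect differently (govolozast, pawgoul), so the last vowel is not what conditions the rule; the final letter is.
"hazlek" ends in -k. The stems ending in -k (fuhugzok → nofuhugzok, wuklumok → nowuklumok) add the prefix no-.
So hazlek → nohazlek.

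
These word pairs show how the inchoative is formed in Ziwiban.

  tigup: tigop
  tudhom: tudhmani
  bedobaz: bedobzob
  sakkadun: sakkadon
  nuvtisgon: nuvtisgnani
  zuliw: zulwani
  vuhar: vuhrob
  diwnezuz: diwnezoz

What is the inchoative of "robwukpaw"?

bedobaz and diwnezuz both end in -z yet inflect differently (bedobzob, diwnezoz), so the final letter is not what conditions the rule; the last vowel is.
"robwukpaw" has last vowel 'a'. The stems whose last vowel is 'a' (vuhar → vuhrob, bedobaz → bedobzob) delete the last vowel and add -ob.
So robwukpaw → robwukpwob.

robwukpwob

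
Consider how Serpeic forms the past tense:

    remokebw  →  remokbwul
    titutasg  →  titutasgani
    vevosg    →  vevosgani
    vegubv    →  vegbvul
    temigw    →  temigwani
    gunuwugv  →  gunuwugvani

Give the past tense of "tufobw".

tufbwul

gunuwugv and vegubv both end in -v yet inflect differently (gunuwugvani, vegbvul), so the final letter is not what conditions the rule; the second-to-last letter is.
"tufobw" has second-to-last letter 'b'. The stems whose second-to-last letter is 'b' (vegubv → vegbvul, remokebw → remokbwul) delete the last vowel and add -ul.
The other pattern: stems whose second-to-last letter is 'g' or 's' add -ani.
So tufobw → tufbwul.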